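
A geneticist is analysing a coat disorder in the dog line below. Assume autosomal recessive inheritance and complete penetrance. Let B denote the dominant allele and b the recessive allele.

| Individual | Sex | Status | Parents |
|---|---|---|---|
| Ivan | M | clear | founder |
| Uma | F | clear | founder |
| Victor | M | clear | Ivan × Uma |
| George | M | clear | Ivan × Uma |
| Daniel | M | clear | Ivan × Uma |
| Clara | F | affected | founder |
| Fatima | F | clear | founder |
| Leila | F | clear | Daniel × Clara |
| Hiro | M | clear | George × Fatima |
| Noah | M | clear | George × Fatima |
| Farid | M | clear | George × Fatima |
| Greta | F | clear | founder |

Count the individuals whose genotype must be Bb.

1

Obligate heterozygotes: Leila is clear so carries B and received b from Clara (bb), so Leila is Bb.
Every other individual is either homozygous by phenotype or has at least one consistent homozygous assignment, so the count is 1.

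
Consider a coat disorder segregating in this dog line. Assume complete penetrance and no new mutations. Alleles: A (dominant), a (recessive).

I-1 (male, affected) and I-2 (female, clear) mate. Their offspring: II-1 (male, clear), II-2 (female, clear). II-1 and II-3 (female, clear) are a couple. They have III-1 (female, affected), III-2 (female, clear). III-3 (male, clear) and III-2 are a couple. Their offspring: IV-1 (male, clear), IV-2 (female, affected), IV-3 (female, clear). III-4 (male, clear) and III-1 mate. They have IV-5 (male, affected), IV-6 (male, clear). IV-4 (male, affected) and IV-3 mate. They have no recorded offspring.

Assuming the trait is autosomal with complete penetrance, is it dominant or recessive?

II-1 and II-3 are both clear yet have an affected child III-1. Under dominance, an affected child requires at least one affected parent, so the trait cannot be dominant.

recessive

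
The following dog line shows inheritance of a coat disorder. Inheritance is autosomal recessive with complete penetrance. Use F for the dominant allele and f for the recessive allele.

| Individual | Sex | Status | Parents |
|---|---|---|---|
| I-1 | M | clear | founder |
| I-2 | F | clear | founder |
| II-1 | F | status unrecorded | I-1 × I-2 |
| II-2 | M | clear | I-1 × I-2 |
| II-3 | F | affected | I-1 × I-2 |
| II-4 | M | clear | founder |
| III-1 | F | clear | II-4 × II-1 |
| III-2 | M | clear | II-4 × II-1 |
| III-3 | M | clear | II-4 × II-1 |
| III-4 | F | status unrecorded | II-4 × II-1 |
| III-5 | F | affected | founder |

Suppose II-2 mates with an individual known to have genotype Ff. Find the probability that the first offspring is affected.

1/6

I-1 is clear so carries F and passed f to II-3 (ff), so I-1 is Ff.
I-2 is clear so carries F and passed f to II-3 (ff), so I-2 is Ff.
II-2 is a clear offspring of I-1 (Ff) × I-2 (Ff), whose cross gives 1/4 FF : 1/2 Ff : 1/4 ff; conditioning on being clear, II-2 is FF with probability 1/3, Ff with probability 2/3.
Summing over parental genotype combinations, P(offspring is affected) = 2/3·1/4 = 1/6.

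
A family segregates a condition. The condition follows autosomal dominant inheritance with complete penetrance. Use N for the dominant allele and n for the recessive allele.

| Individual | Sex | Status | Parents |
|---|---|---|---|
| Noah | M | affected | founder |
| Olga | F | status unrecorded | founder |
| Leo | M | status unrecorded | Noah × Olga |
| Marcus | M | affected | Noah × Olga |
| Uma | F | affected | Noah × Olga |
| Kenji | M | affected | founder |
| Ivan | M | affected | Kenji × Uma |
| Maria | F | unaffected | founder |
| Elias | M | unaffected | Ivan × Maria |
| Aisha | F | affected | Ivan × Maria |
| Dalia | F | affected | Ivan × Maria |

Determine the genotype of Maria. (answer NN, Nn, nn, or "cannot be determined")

nn

Maria is unaffected, so Maria is nn.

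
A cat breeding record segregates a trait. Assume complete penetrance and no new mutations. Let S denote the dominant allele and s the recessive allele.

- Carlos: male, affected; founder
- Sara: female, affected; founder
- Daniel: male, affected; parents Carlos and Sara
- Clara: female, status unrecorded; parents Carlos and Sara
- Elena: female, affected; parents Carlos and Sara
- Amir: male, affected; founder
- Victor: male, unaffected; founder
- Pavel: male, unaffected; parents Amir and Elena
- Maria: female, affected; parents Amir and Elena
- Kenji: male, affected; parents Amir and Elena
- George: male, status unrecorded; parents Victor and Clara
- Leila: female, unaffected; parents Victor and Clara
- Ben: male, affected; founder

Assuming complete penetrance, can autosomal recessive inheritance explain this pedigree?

No

Under autosomal recessive, Pavel (unaffected, male) cannot arise from Amir (affected) × Elena (affected).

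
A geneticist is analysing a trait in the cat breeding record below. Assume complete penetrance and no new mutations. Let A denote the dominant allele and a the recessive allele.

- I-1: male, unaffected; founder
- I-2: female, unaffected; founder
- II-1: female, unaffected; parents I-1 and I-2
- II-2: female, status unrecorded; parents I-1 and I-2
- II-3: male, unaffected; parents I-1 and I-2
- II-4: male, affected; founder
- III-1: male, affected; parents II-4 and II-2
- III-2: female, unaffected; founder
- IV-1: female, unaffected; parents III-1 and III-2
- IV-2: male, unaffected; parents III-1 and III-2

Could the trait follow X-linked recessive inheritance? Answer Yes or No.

A consistent assignment under X-linked recessive exists: I-1 X^A Y, I-2 X^A X^a, II-1 X^A X^A, II-2 X^A X^a, II-3 X^A Y, II-4 X^a Y, III-1 X^a Y, III-2 X^A X^A, IV-1 X^A X^a, IV-2 X^A Y.
In this assignment every recorded phenotype matches its genotype and every non-founder's genotype is obtainable from its parents' genotypes, so the pedigree is consistent.

Yes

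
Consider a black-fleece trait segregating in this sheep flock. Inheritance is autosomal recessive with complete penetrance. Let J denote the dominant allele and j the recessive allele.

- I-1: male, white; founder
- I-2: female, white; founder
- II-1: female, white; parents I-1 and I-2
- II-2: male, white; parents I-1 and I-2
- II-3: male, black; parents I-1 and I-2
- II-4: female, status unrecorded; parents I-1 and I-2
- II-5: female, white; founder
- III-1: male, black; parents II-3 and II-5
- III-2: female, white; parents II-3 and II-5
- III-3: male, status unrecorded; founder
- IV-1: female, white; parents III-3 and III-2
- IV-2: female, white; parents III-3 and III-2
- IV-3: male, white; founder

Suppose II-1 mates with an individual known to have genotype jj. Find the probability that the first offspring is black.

I-1 is white so carries J and passed j to II-3 (jj), so I-1 is Jj.
I-2 is white so carries J and passed j to II-3 (jj), so I-2 is Jj.
II-1 is a white offspring of I-1 (Jj) × I-2 (Jj), whose cross gives 1/4 JJ : 1/2 Jj : 1/4 jj; conditioning on being white, II-1 is JJ with probability 1/3, Jj with probability 2/3.
Summing over parental genotype combinations, P(offspring is black) = 2/3·1/2 = 1/3.

1/3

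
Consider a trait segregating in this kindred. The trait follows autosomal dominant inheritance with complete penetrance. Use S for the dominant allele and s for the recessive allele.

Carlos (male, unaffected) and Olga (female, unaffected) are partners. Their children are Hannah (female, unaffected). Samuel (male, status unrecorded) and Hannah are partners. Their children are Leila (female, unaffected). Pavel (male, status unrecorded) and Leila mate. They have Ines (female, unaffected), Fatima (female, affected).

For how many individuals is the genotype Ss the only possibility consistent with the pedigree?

Obligate heterozygotes: Pavel passed S to Fatima (Ss, whose s came from Leila) and passed s to Ines (ss), so Pavel is Ss; Fatima is affected so carries S and received s from Leila (ss), so Fatima is Ss.
Every other individual is either homozygous by phenotype or has at least one consistent homozygous assignment, so the count is 2.

2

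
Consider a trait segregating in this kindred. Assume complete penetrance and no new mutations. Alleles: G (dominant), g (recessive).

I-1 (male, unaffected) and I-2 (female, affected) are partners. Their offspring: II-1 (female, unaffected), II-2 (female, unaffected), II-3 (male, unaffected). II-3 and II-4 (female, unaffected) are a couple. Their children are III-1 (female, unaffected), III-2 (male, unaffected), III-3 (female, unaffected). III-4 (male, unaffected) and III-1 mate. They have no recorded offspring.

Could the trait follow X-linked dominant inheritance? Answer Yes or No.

Yes

A consistent assignment under X-linked dominant exists: I-1 X^g Y, I-2 X^G X^g, II-1 X^g X^g, II-2 X^g X^g, II-3 X^g Y, II-4 X^g X^g, III-1 X^g X^g, III-2 X^g Y, III-3 X^g X^g, III-4 X^g Y.
In this assignment every recorded phenotype matches its genotype and every non-founder's genotype is obtainable from its parents' genotypes, so the pedigree is consistent.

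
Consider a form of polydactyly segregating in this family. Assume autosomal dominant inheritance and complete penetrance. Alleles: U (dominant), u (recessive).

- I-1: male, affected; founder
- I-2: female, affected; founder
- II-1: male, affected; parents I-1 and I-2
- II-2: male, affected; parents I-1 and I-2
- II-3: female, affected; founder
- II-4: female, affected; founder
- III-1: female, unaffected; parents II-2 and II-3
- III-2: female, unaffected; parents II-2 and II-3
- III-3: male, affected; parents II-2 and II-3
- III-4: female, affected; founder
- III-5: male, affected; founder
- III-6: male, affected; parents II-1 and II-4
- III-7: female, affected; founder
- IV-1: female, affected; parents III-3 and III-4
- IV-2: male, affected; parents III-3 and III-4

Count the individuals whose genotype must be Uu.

Obligate heterozygotes: II-2 is affected so carries U and passed u to III-1 (uu), so II-2 is Uu; II-3 is affected so carries U and passed u to III-1 (uu), so II-3 is Uu.
Every other individual is either homozygous by phenotype or has at least one consistent homozygous assignment, so the count is 2.

2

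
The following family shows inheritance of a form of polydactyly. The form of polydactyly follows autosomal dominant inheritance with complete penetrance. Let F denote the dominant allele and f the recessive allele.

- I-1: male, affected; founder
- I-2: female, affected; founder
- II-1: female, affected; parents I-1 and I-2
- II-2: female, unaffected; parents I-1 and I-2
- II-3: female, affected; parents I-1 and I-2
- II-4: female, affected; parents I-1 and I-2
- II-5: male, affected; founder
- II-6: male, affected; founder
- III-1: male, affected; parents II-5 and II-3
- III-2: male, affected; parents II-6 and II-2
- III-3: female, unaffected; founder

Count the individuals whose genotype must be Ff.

Obligate heterozygotes: I-1 is affected so carries F and passed f to II-2 (ff), so I-1 is Ff; I-2 is affected so carries F and passed f to II-2 (ff), so I-2 is Ff; III-2 is affected so carries F and received f from II-2 (ff), so III-2 is Ff.
Every other individual is either homozygous by phenotype or has at least one consistent homozygous assignment, so the count is 3.

3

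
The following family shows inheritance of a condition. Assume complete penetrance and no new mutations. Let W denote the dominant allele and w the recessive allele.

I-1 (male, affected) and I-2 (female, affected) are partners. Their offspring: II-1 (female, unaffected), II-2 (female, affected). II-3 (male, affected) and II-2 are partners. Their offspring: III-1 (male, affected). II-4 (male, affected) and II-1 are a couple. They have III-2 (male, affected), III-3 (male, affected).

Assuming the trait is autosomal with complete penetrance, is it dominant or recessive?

dominant

I-1 and I-2 are both affected yet have an unaffected child II-1. Under a recessive model two affected parents are homozygous and every child would be affected, so the trait cannot be recessive.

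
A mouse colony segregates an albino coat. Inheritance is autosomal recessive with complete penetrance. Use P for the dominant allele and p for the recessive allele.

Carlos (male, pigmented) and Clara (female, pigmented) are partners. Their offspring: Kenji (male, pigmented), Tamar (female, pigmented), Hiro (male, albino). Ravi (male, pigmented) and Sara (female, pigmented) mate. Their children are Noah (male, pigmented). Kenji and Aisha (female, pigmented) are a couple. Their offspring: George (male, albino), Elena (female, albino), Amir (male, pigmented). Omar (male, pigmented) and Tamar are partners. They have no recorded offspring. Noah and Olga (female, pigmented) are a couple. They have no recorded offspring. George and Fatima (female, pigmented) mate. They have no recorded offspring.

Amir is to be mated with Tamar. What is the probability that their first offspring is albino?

Kenji is pigmented so carries P and passed p to George (pp), so Kenji is Pp.
Aisha is pigmented so carries P and passed p to George (pp), so Aisha is Pp.
Amir is a pigmented offspring of Kenji (Pp) × Aisha (Pp), whose cross gives 1/4 PP : 1/2 Pp : 1/4 pp; conditioning on being pigmented, Amir is PP with probability 1/3, Pp with probability 2/3.
Carlos is pigmented so carries P and passed p to Hiro (pp), so Carlos is Pp.
Clara is pigmented so carries P and passed p to Hiro (pp), so Clara is Pp.
Tamar is a pigmented offspring of Carlos (Pp) × Clara (Pp), whose cross gives 1/4 PP : 1/2 Pp : 1/4 pp; conditioning on being pigmented, Tamar is PP with probability 1/3, Pp with probability 2/3.
Summing over parental genotype combinations, P(offspring is albino) = 4/9·1/4 = 1/9.

1/9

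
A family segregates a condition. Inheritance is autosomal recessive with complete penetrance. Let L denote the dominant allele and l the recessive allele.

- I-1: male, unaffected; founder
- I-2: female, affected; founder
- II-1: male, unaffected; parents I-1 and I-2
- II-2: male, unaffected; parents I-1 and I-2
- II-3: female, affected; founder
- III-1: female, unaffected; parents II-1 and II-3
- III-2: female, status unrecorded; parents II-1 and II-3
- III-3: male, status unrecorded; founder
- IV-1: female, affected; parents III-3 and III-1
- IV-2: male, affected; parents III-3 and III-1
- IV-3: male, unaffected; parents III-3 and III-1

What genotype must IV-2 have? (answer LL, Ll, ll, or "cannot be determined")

IV-2 is affected, so IV-2 is ll.

ll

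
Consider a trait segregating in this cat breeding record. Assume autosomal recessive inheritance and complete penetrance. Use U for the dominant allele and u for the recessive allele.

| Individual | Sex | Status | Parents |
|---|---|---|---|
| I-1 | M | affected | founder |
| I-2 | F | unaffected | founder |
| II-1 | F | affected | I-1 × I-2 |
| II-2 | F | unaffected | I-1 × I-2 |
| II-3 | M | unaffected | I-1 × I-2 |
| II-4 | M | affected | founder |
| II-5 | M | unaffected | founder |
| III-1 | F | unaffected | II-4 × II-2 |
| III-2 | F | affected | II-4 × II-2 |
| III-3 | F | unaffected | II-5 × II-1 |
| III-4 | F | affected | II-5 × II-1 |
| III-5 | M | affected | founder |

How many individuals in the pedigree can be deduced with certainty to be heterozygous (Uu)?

Obligate heterozygotes: I-2 is unaffected so carries U and passed u to II-1 (uu), so I-2 is Uu; II-2 is unaffected so carries U and received u from I-1 (uu), so II-2 is Uu; II-3 is unaffected so carries U and received u from I-1 (uu), so II-3 is Uu; II-5 is unaffected so carries U and passed u to III-4 (uu), so II-5 is Uu; III-1 is unaffected so carries U and received u from II-4 (uu), so III-1 is Uu; III-3 is unaffected so carries U and received u from II-1 (uu), so III-3 is Uu.
Every other individual is either homozygous by phenotype or has at least one consistent homozygous assignment, so the count is 6.

6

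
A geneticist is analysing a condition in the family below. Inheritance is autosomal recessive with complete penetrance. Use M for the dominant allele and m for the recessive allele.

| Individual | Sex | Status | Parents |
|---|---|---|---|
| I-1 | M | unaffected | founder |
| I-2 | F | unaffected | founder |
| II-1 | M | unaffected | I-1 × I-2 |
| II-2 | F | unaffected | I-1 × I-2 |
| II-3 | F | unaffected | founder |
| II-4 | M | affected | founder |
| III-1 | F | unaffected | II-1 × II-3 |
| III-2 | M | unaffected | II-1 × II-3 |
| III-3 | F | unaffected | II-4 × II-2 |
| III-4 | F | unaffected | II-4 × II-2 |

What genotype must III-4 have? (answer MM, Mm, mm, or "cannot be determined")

Mm

From phenotype alone, III-4 is MM or Mm.
III-4 is unaffected so carries M and received m from II-4 (mm), so III-4 is Mm.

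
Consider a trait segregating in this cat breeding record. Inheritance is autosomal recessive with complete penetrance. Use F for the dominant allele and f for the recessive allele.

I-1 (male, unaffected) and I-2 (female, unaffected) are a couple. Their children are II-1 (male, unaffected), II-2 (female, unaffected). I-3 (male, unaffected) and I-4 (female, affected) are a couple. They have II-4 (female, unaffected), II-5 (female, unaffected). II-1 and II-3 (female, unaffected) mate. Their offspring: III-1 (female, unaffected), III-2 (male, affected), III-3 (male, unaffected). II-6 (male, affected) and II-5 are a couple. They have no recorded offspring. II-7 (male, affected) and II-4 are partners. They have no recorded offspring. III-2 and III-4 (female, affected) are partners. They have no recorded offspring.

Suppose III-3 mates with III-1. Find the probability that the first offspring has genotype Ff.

II-1 is unaffected so carries F and passed f to III-2 (ff), so II-1 is Ff.
II-3 is unaffected so carries F and passed f to III-2 (ff), so II-3 is Ff.
III-3 is an unaffected offspring of II-1 (Ff) × II-3 (Ff), whose cross gives 1/4 FF : 1/2 Ff : 1/4 ff; conditioning on being unaffected, III-3 is FF with probability 1/3, Ff with probability 2/3.
III-1 is an unaffected offspring of II-1 (Ff) × II-3 (Ff), whose cross gives 1/4 FF : 1/2 Ff : 1/4 ff; conditioning on being unaffected, III-1 is FF with probability 1/3, Ff with probability 2/3.
Summing over parental genotype combinations, P(offspring has genotype Ff) = 2/9·1/2 + 2/9·1/2 + 4/9·1/2 = 4/9.

4/9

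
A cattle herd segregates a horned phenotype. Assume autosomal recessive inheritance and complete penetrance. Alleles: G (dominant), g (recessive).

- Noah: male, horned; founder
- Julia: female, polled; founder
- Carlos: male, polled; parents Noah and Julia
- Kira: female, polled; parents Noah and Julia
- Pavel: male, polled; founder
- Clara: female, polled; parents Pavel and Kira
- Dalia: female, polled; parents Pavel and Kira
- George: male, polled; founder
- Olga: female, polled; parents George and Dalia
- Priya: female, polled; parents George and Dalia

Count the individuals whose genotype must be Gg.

2

Obligate heterozygotes: Carlos is polled so carries G and received g from Noah (gg), so Carlos is Gg; Kira is polled so carries G and received g from Noah (gg), so Kira is Gg.
Every other individual is either homozygous by phenotype or has at least one consistent homozygous assignment, so the count is 2.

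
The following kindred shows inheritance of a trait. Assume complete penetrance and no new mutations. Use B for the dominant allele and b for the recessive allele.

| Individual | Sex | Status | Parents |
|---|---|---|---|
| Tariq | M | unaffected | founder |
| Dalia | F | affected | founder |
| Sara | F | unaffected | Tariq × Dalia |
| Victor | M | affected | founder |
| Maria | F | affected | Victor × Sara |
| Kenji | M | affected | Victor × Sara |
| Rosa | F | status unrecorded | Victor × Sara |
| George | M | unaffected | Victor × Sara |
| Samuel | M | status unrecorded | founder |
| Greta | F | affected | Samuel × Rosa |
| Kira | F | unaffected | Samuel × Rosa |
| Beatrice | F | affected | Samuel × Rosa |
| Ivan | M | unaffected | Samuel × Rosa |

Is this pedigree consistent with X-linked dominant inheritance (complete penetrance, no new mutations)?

Under X-linked dominant, Kenji (affected, male) cannot arise from Victor (affected) × Sara (unaffected).

No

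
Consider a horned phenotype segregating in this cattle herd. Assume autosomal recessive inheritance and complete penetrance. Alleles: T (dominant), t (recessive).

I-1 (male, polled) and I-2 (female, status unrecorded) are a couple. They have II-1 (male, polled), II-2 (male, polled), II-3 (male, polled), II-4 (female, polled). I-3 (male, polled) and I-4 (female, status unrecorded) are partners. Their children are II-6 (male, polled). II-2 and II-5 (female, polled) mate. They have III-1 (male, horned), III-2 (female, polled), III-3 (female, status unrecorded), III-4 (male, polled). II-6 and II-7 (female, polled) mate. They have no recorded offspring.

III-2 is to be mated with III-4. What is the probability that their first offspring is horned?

II-2 is polled so carries T and passed t to III-1 (tt), so II-2 is Tt.
II-5 is polled so carries T and passed t to III-1 (tt), so II-5 is Tt.
III-2 is a polled offspring of II-2 (Tt) × II-5 (Tt), whose cross gives 1/4 TT : 1/2 Tt : 1/4 tt; conditioning on being polled, III-2 is TT with probability 1/3, Tt with probability 2/3.
III-4 is a polled offspring of II-2 (Tt) × II-5 (Tt), whose cross gives 1/4 TT : 1/2 Tt : 1/4 tt; conditioning on being polled, III-4 is TT with probability 1/3, Tt with probability 2/3.
Summing over parental genotype combinations, P(offspring is horned) = 4/9·1/4 = 1/9.

1/9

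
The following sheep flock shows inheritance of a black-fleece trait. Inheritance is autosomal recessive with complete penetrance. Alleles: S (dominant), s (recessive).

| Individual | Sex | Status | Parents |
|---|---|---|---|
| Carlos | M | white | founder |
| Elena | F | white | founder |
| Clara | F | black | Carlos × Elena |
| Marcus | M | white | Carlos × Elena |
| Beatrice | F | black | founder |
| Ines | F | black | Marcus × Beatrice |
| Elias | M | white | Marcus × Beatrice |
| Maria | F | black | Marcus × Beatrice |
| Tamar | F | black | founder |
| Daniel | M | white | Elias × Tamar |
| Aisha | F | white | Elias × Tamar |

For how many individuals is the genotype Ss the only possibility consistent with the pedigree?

6

Obligate heterozygotes: Carlos is white so carries S and passed s to Clara (ss), so Carlos is Ss; Elena is white so carries S and passed s to Clara (ss), so Elena is Ss; Marcus is white so carries S and passed s to Ines (ss), so Marcus is Ss; Elias is white so carries S and received s from Beatrice (ss), so Elias is Ss; Daniel is white so carries S and received s from Tamar (ss), so Daniel is Ss; Aisha is white so carries S and received s from Tamar (ss), so Aisha is Ss.
Every other individual is either homozygous by phenotype or has at least one consistent homozygous assignment, so the count is 6.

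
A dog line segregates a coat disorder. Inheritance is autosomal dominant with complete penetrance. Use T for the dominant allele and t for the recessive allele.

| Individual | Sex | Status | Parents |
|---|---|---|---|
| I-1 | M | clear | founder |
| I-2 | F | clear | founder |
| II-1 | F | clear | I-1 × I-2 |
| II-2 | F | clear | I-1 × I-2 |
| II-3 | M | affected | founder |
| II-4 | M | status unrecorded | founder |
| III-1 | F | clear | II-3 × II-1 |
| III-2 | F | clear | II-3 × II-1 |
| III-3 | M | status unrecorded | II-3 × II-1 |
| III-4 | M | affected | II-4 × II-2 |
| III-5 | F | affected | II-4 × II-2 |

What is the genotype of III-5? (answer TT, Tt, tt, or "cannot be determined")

Tt

From phenotype alone, III-5 is TT or Tt.
III-5 is affected so carries T and received t from II-2 (tt), so III-5 is Tt.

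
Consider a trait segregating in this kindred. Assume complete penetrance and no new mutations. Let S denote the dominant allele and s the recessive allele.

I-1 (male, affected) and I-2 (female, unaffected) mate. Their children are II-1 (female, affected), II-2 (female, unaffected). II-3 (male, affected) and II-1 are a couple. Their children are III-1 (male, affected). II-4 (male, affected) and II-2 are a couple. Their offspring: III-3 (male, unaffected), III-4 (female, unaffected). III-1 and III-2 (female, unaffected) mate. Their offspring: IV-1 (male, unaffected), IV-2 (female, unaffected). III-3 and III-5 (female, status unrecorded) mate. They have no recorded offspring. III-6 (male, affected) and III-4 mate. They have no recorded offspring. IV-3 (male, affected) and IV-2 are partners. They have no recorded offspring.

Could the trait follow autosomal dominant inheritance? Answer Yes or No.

Yes

A consistent assignment under autosomal dominant exists: I-1 Ss, I-2 ss, II-1 Ss, II-2 ss, II-3 SS, II-4 Ss, III-1 Ss, III-2 ss, III-3 ss, III-4 ss, III-5 SS, III-6 SS, IV-1 ss, IV-2 ss, IV-3 SS.
In this assignment every recorded phenotype matches its genotype and every non-founder's genotype is obtainable from its parents' genotypes, so the pedigree is consistent.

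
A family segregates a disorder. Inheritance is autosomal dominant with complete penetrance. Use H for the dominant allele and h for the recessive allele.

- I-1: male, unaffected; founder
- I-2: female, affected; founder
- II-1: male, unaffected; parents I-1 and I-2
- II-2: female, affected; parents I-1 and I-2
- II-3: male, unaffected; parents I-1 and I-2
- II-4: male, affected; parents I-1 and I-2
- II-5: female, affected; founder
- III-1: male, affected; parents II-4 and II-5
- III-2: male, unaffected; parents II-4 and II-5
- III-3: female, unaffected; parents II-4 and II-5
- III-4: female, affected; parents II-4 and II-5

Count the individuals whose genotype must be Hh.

4

Obligate heterozygotes: I-2 is affected so carries H and passed h to II-1 (hh), so I-2 is Hh; II-2 is affected so carries H and received h from I-1 (hh), so II-2 is Hh; II-4 is affected so carries H and received h from I-1 (hh), so II-4 is Hh; II-5 is affected so carries H and passed h to III-2 (hh), so II-5 is Hh.
Every other individual is either homozygous by phenotype or has at least one consistent homozygous assignment, so the count is 4.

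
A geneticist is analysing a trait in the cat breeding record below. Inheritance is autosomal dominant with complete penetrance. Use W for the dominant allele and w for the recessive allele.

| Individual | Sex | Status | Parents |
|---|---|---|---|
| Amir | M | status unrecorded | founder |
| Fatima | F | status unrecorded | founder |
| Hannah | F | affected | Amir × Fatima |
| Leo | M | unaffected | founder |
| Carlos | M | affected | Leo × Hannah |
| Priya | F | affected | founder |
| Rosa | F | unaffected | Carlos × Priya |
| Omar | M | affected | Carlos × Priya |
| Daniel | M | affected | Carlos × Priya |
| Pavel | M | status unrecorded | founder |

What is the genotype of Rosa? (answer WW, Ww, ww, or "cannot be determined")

Rosa is unaffected, so Rosa is ww.

ww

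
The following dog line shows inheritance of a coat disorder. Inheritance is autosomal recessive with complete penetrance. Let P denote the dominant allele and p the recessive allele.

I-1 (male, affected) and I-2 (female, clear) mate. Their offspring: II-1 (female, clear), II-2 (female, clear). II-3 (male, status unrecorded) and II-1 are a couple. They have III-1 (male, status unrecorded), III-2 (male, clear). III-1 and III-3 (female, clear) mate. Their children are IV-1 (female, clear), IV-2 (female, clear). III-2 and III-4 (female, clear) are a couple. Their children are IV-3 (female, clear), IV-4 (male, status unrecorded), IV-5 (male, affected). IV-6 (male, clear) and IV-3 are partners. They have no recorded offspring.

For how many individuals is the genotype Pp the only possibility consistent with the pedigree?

4

Obligate heterozygotes: II-1 is clear so carries P and received p from I-1 (pp), so II-1 is Pp; II-2 is clear so carries P and received p from I-1 (pp), so II-2 is Pp; III-2 is clear so carries P and passed p to IV-5 (pp), so III-2 is Pp; III-4 is clear so carries P and passed p to IV-5 (pp), so III-4 is Pp.
Every other individual is either homozygous by phenotype or has at least one consistent homozygous assignment, so the count is 4.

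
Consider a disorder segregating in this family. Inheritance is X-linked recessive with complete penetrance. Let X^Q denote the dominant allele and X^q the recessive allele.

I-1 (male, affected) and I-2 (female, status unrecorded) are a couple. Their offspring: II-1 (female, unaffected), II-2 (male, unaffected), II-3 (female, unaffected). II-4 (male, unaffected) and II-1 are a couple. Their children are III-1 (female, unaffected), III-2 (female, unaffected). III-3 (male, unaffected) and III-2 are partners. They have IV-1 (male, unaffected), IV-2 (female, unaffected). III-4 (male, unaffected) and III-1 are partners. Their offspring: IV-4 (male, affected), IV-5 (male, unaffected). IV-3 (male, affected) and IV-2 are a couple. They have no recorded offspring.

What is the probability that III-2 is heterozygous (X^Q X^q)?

II-4 is unaffected, so II-4 is X^Q Y.
II-1 is unaffected so carries Q and received q from I-1 (X^q Y), so II-1 is X^Q X^q.
Their cross gives offspring ratios 1/2 X^Q X^Q : 1/2 X^Q X^q. Conditioning on III-2 being unaffected, P(X^Q X^q) = 1/2 / 1 = 1/2 before taking III-2's own offspring into account.
III-3 is unaffected, so III-3 is X^Q Y.
Now use III-2's offspring. Probability of each recorded status — unaffected son IV-1: 1/2 if III-2 is X^Q X^q, 1 if X^Q X^Q. (IV-2: equally likely either way, so uninformative.)
Bayes: P(X^Q X^q) = 1/2·1/2 / (1/2·1/2 + 1/2·1) = 1/3.

1/3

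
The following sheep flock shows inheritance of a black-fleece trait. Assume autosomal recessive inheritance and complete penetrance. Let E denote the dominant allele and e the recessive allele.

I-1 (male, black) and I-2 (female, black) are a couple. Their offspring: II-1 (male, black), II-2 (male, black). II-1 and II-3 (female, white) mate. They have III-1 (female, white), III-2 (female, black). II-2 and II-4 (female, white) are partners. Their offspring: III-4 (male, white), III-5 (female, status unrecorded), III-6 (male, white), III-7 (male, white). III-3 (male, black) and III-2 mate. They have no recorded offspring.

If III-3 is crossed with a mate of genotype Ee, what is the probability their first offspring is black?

1/2

III-3 is black, so III-3 is ee.
The cross gives 1/2 Ee : 1/2 ee, so P(offspring is black) = 1/2.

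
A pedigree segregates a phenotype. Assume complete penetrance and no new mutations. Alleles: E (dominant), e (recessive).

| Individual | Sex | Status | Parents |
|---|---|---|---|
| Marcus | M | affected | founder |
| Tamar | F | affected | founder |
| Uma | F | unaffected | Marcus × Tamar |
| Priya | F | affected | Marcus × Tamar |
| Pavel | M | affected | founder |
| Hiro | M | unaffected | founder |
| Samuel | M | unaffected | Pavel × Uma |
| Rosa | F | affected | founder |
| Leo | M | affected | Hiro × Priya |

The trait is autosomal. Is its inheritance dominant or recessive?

dominant

Marcus and Tamar are both affected yet have an unaffected child Uma. Under a recessive model two affected parents are homozygous and every child would be affected, so the trait cannot be recessive.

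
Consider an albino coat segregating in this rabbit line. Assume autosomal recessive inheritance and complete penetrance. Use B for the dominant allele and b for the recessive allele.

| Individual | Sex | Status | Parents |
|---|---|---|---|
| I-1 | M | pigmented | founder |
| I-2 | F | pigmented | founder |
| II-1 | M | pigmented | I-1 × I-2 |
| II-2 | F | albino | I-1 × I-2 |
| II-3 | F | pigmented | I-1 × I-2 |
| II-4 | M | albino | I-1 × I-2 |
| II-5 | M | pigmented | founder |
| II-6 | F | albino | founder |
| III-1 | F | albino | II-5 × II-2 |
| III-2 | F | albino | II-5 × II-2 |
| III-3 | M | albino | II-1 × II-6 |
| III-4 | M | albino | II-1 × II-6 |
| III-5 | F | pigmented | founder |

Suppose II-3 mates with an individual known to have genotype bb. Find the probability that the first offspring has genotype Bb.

I-1 is pigmented so carries B and passed b to II-2 (bb), so I-1 is Bb.
I-2 is pigmented so carries B and passed b to II-2 (bb), so I-2 is Bb.
II-3 is a pigmented offspring of I-1 (Bb) × I-2 (Bb), whose cross gives 1/4 BB : 1/2 Bb : 1/4 bb; conditioning on being pigmented, II-3 is BB with probability 1/3, Bb with probability 2/3.
Summing over parental genotype combinations, P(offspring has genotype Bb) = 1/3·1 + 2/3·1/2 = 2/3.

2/3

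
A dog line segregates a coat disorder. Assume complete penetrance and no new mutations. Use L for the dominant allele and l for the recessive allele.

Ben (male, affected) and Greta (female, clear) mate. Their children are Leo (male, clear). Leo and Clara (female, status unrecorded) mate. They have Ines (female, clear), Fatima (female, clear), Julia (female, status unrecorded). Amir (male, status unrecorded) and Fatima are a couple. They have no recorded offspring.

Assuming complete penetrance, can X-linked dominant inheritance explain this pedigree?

A consistent assignment under X-linked dominant exists: Ben X^L Y, Greta X^l X^l, Leo X^l Y, Clara X^L X^l, Ines X^l X^l, Fatima X^l X^l, Julia X^L X^l, Amir X^L Y.
In this assignment every recorded phenotype matches its genotype and every non-founder's genotype is obtainable from its parents' genotypes, so the pedigree is consistent.

Yes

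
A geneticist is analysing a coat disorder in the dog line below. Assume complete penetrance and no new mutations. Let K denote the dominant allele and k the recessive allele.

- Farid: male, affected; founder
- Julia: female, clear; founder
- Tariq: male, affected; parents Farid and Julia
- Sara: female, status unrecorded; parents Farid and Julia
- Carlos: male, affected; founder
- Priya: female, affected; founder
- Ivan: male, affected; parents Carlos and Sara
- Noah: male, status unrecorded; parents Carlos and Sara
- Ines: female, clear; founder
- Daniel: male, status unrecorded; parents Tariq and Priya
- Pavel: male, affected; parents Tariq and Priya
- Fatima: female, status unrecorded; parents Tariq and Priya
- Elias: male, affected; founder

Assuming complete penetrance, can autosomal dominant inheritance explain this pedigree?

Yes

A consistent assignment under autosomal dominant exists: Farid KK, Julia kk, Tariq Kk, Sara Kk, Carlos KK, Priya KK, Ivan KK, Noah KK, Ines kk, Daniel KK, Pavel KK, Fatima KK, Elias KK.
In this assignment every recorded phenotype matches its genotype and every non-founder's genotype is obtainable from its parents' genotypes, so the pedigree is consistent.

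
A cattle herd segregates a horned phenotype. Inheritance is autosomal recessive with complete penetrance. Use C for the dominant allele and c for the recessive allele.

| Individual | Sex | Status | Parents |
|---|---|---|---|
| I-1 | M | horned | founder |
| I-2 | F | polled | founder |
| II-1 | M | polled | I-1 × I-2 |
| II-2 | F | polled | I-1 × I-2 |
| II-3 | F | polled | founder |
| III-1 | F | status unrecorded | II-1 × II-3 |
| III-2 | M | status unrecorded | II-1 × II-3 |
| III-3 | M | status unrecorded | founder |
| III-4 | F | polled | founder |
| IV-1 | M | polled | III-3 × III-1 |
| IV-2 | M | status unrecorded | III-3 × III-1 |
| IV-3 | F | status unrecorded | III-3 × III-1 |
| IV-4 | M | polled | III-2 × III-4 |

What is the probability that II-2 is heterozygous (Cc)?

1

II-2 is polled so carries C and received c from I-1 (cc), so II-2 is Cc, giving P(Cc) = 1.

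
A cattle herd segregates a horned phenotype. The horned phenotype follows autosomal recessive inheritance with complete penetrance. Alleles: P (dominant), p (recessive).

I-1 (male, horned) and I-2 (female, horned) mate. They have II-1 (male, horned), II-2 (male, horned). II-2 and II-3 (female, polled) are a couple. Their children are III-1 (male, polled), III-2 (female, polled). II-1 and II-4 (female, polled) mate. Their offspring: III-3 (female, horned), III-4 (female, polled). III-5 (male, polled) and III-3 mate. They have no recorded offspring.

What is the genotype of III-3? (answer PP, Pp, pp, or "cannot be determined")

pp

III-3 is horned, so III-3 is pp.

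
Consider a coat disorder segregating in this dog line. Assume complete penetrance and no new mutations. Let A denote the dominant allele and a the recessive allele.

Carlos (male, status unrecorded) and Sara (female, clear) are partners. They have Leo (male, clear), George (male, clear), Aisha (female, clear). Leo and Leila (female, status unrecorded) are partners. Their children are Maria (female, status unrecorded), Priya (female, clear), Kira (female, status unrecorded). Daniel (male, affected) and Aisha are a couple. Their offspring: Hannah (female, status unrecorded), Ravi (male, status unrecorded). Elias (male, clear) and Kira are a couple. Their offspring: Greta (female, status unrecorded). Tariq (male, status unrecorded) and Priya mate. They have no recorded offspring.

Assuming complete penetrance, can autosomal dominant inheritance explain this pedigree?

Yes

A consistent assignment under autosomal dominant exists: Carlos Aa, Sara aa, Leo aa, George aa, Aisha aa, Leila Aa, Daniel AA, Maria Aa, Priya aa, Kira Aa, Elias aa, Tariq AA, Hannah Aa, Ravi Aa, Greta Aa.
In this assignment every recorded phenotype matches its genotype and every non-founder's genotype is obtainable from its parents' genotypes, so the pedigree is consistent.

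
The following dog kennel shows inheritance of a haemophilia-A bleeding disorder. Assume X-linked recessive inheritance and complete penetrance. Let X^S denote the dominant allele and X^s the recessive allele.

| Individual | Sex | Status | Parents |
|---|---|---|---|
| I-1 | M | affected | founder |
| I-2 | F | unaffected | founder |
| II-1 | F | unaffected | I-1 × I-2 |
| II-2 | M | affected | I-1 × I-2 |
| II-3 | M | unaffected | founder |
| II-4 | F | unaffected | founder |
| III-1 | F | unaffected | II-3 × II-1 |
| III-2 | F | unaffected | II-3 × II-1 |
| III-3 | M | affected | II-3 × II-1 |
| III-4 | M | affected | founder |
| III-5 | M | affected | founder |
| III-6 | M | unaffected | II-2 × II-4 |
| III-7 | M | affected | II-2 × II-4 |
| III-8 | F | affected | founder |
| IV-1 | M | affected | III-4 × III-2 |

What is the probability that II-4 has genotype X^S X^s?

II-4 is unaffected so carries S and passed s to III-7 (X^s Y), so II-4 is X^S X^s, giving P(X^S X^s) = 1.

1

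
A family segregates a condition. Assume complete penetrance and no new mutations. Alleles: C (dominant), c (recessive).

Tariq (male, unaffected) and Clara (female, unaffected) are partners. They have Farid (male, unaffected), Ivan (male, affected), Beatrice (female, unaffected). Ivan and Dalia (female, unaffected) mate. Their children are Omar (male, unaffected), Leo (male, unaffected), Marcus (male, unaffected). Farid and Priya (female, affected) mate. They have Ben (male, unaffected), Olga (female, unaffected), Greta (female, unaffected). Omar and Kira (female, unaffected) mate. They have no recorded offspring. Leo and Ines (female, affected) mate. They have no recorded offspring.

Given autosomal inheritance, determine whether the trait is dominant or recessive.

recessive

Tariq and Clara are both unaffected yet have an affected child Ivan. Under dominance, an affected child requires at least one affected parent, so the trait cannot be dominant.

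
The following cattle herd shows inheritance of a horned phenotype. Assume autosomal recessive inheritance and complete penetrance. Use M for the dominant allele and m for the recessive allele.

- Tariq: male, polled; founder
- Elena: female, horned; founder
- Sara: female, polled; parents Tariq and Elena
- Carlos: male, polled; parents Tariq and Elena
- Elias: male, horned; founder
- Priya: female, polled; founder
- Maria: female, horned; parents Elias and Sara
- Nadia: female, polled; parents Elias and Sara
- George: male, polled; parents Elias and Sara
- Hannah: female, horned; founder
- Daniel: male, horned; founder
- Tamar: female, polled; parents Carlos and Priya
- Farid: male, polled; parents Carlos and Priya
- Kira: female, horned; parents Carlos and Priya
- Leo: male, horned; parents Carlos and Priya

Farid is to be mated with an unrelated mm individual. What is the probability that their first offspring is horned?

Carlos is polled so carries M and received m from Elena (mm), so Carlos is Mm.
Priya is polled so carries M and passed m to Kira (mm), so Priya is Mm.
Farid is a polled offspring of Carlos (Mm) × Priya (Mm), whose cross gives 1/4 MM : 1/2 Mm : 1/4 mm; conditioning on being polled, Farid is MM with probability 1/3, Mm with probability 2/3.
Summing over parental genotype combinations, P(offspring is horned) = 2/3·1/2 = 1/3.

1/3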